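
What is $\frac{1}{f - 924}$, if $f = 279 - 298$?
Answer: $- \frac{1}{943} \approx -0.0010604$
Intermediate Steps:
$f = -19$
$\frac{1}{f - 924} = \frac{1}{-19 - 924} = \frac{1}{-943} = - \frac{1}{943}$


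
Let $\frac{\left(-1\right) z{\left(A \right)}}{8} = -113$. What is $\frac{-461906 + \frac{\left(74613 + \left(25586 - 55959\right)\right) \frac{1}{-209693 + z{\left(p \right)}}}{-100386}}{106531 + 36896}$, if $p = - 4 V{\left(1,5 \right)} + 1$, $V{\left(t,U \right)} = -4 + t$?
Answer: $- \frac{691522526257406}{214725509895897} \approx -3.2205$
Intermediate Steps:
$p = 13$ ($p = - 4 \left(-4 + 1\right) + 1 = \left(-4\right) \left(-3\right) + 1 = 12 + 1 = 13$)
$z{\left(A \right)} = 904$ ($z{\left(A \right)} = \left(-8\right) \left(-113\right) = 904$)
$\frac{-461906 + \frac{\left(74613 + \left(25586 - 55959\right)\right) \frac{1}{-209693 + z{\left(p \right)}}}{-100386}}{106531 + 36896} = \frac{-461906 + \frac{\left(74613 + \left(25586 - 55959\right)\right) \frac{1}{-209693 + 904}}{-100386}}{106531 + 36896} = \frac{-461906 + \frac{74613 + \left(25586 - 55959\right)}{-208789} \left(- \frac{1}{100386}\right)}{143427} = \left(-461906 + \left(74613 - 30373\right) \left(- \frac{1}{208789}\right) \left(- \frac{1}{100386}\right)\right) \frac{1}{143427} = \left(-461906 + 44240 \left(- \frac{1}{208789}\right) \left(- \frac{1}{100386}\right)\right) \frac{1}{143427} = \left(-461906 - - \frac{3160}{1497106611}\right) \frac{1}{143427} = \left(-461906 + \frac{3160}{1497106611}\right) \frac{1}{143427} = \left(- \frac{691522526257406}{1497106611}\right) \frac{1}{143427} = - \frac{691522526257406}{214725509895897}$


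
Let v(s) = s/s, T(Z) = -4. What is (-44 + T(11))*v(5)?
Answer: -48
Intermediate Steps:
v(s) = 1
(-44 + T(11))*v(5) = (-44 - 4)*1 = -48*1 = -48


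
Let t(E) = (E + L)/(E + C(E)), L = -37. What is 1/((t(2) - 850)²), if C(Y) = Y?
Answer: 16/11799225 ≈ 1.3560e-6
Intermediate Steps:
t(E) = (-37 + E)/(2*E) (t(E) = (E - 37)/(E + E) = (-37 + E)/((2*E)) = (-37 + E)*(1/(2*E)) = (-37 + E)/(2*E))
1/((t(2) - 850)²) = 1/(((½)*(-37 + 2)/2 - 850)²) = 1/(((½)*(½)*(-35) - 850)²) = 1/((-35/4 - 850)²) = 1/((-3435/4)²) = 1/(11799225/16) = 16/11799225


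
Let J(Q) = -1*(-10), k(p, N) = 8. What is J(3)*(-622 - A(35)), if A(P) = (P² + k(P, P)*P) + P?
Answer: -21620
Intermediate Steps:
J(Q) = 10
A(P) = P² + 9*P (A(P) = (P² + 8*P) + P = P² + 9*P)
J(3)*(-622 - A(35)) = 10*(-622 - 35*(9 + 35)) = 10*(-622 - 35*44) = 10*(-622 - 1*1540) = 10*(-622 - 1540) = 10*(-2162) = -21620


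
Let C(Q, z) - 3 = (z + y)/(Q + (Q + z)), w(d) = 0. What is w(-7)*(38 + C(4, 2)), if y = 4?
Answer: 0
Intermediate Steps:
C(Q, z) = 3 + (4 + z)/(z + 2*Q) (C(Q, z) = 3 + (z + 4)/(Q + (Q + z)) = 3 + (4 + z)/(z + 2*Q))
w(-7)*(38 + C(4, 2)) = 0*(38 + 2*(2 + 2*2 + 3*4)/(2 + 2*4)) = 0*(38 + 2*(2 + 4 + 12)/(2 + 8)) = 0*(38 + 2*18/10) = 0*(38 + 2*(⅒)*18) = 0*(38 + 18/5) = 0*(208/5) = 0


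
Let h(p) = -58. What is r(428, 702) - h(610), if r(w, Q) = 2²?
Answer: 62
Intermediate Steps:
r(w, Q) = 4
r(428, 702) - h(610) = 4 - 1*(-58) = 4 + 58 = 62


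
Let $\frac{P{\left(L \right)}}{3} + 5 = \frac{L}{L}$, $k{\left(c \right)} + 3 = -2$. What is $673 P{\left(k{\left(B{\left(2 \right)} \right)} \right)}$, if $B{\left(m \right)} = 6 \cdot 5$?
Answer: $-8076$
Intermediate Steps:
$B{\left(m \right)} = 30$
$k{\left(c \right)} = -5$ ($k{\left(c \right)} = -3 - 2 = -5$)
$P{\left(L \right)} = -12$ ($P{\left(L \right)} = -15 + 3 \frac{L}{L} = -15 + 3 \cdot 1 = -15 + 3 = -12$)
$673 P{\left(k{\left(B{\left(2 \right)} \right)} \right)} = 673 \left(-12\right) = -8076$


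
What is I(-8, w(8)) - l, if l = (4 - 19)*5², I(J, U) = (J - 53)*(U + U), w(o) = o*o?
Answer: -7433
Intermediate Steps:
w(o) = o²
I(J, U) = 2*U*(-53 + J) (I(J, U) = (-53 + J)*(2*U) = 2*U*(-53 + J))
l = -375 (l = -15*25 = -375)
I(-8, w(8)) - l = 2*8²*(-53 - 8) - 1*(-375) = 2*64*(-61) + 375 = -7808 + 375 = -7433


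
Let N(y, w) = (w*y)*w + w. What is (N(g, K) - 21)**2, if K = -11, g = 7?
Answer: 664225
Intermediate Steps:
N(y, w) = w + y*w**2 (N(y, w) = y*w**2 + w = w + y*w**2)
(N(g, K) - 21)**2 = (-11*(1 - 11*7) - 21)**2 = (-11*(1 - 77) - 21)**2 = (-11*(-76) - 21)**2 = (836 - 21)**2 = 815**2 = 664225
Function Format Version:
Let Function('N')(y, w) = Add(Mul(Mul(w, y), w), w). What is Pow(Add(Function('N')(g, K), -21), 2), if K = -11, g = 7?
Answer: 664225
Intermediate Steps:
Function('N')(y, w) = Add(w, Mul(y, Pow(w, 2))) (Function('N')(y, w) = Add(Mul(y, Pow(w, 2)), w) = Add(w, Mul(y, Pow(w, 2))))
Pow(Add(Function('N')(g, K), -21), 2) = Pow(Add(Mul(-11, Add(1, Mul(-11, 7))), -21), 2) = Pow(Add(Mul(-11, Add(1, -77)), -21), 2) = Pow(Add(Mul(-11, -76), -21), 2) = Pow(Add(836, -21), 2) = Pow(815, 2) = 664225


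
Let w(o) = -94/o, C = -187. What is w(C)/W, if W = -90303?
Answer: -94/16886661 ≈ -5.5665e-6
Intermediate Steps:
w(C)/W = -94/(-187)/(-90303) = -94*(-1/187)*(-1/90303) = (94/187)*(-1/90303) = -94/16886661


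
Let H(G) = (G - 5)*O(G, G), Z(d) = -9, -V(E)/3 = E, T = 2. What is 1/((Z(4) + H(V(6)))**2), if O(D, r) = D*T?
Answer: 1/670761 ≈ 1.4908e-6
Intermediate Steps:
V(E) = -3*E
O(D, r) = 2*D (O(D, r) = D*2 = 2*D)
H(G) = 2*G*(-5 + G) (H(G) = (G - 5)*(2*G) = (-5 + G)*(2*G) = 2*G*(-5 + G))
1/((Z(4) + H(V(6)))**2) = 1/((-9 + 2*(-3*6)*(-5 - 3*6))**2) = 1/((-9 + 2*(-18)*(-5 - 18))**2) = 1/((-9 + 2*(-18)*(-23))**2) = 1/((-9 + 828)**2) = 1/(819**2) = 1/670761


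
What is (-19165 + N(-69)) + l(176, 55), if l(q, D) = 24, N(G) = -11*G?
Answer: -18382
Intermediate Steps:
(-19165 + N(-69)) + l(176, 55) = (-19165 - 11*(-69)) + 24 = (-19165 + 759) + 24 = -18406 + 24 = -18382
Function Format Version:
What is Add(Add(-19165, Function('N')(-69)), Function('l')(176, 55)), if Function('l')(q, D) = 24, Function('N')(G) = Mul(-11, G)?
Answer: -18382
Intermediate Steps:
Add(Add(-19165, Function('N')(-69)), Function('l')(176, 55)) = Add(Add(-19165, Mul(-11, -69)), 24) = Add(Add(-19165, 759), 24) = Add(-18406, 24) = -18382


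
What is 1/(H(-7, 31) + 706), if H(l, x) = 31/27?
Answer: 27/19093 ≈ 0.0014141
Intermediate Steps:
H(l, x) = 31/27 (H(l, x) = 31*(1/27) = 31/27)
1/(H(-7, 31) + 706) = 1/(31/27 + 706) = 1/(19093/27) = 27/19093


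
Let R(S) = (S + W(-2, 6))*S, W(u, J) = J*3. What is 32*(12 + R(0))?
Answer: 384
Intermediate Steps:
W(u, J) = 3*J
R(S) = S*(18 + S) (R(S) = (S + 3*6)*S = (S + 18)*S = (18 + S)*S = S*(18 + S))
32*(12 + R(0)) = 32*(12 + 0*(18 + 0)) = 32*(12 + 0*18) = 32*(12 + 0) = 32*12 = 384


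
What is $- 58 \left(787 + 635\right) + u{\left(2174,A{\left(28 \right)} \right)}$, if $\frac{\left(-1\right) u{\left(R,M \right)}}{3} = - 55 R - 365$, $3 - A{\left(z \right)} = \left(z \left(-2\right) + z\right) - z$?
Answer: $277329$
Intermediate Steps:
$A{\left(z \right)} = 3 + 2 z$ ($A{\left(z \right)} = 3 - \left(\left(z \left(-2\right) + z\right) - z\right) = 3 - \left(\left(- 2 z + z\right) - z\right) = 3 - \left(- z - z\right) = 3 - - 2 z = 3 + 2 z$)
$u{\left(R,M \right)} = 1095 + 165 R$ ($u{\left(R,M \right)} = - 3 \left(- 55 R - 365\right) = - 3 \left(-365 - 55 R\right) = 1095 + 165 R$)
$- 58 \left(787 + 635\right) + u{\left(2174,A{\left(28 \right)} \right)} = - 58 \left(787 + 635\right) + \left(1095 + 165 \cdot 2174\right) = \left(-58\right) 1422 + \left(1095 + 358710\right) = -82476 + 359805 = 277329$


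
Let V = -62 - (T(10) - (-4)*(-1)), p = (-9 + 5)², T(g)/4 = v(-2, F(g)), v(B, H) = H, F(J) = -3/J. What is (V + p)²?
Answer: 41616/25 ≈ 1664.6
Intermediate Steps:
T(g) = -12/g (T(g) = 4*(-3/g) = -12/g)
p = 16 (p = (-4)² = 16)
V = -284/5 (V = -62 - (-12/10 - (-4)*(-1)) = -62 - (-12*⅒ - 1*4) = -62 - (-6/5 - 4) = -62 - 1*(-26/5) = -62 + 26/5 = -284/5 ≈ -56.800)
(V + p)² = (-284/5 + 16)² = (-204/5)² = 41616/25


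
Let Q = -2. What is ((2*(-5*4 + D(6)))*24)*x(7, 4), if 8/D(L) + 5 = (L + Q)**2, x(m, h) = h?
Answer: -40704/11 ≈ -3700.4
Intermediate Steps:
D(L) = 8/(-5 + (-2 + L)**2) (D(L) = 8/(-5 + (L - 2)**2) = 8/(-5 + (-2 + L)**2))
((2*(-5*4 + D(6)))*24)*x(7, 4) = ((2*(-5*4 + 8/(-5 + (-2 + 6)**2)))*24)*4 = ((2*(-20 + 8/(-5 + 4**2)))*24)*4 = ((2*(-20 + 8/(-5 + 16)))*24)*4 = ((2*(-20 + 8/11))*24)*4 = ((2*(-212/11))*24)*4 = -424/11*24*4 = -10176/11*4 = -40704/11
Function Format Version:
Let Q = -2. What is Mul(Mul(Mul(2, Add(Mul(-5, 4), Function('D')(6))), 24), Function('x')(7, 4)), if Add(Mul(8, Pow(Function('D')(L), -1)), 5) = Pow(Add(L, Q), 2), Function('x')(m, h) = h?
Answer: Rational(-40704, 11) ≈ -3700.4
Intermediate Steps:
Function('D')(L) = Mul(8, Pow(Add(-5, Pow(Add(-2, L), 2)), -1)) (Function('D')(L) = Mul(8, Pow(Add(-5, Pow(Add(L, -2), 2)), -1)) = Mul(8, Pow(Add(-5, Pow(Add(-2, L), 2)), -1)))
Mul(Mul(Mul(2, Add(Mul(-5, 4), Function('D')(6))), 24), Function('x')(7, 4)) = Mul(Mul(Mul(2, Add(Mul(-5, 4), Mul(8, Pow(Add(-5, Pow(Add(-2, 6), 2)), -1)))), 24), 4) = Mul(Mul(Mul(2, Add(-20, Mul(8, Pow(Add(-5, Pow(4, 2)), -1)))), 24), 4) = Mul(Mul(Mul(2, Add(-20, Mul(8, Pow(Add(-5, 16), -1)))), 24), 4) = Mul(Mul(Mul(2, Add(-20, Mul(8, Pow(11, -1)))), 24), 4) = Mul(Mul(Mul(2, Add(-20, Mul(8, Rational(1, 11)))), 24), 4) = Mul(Mul(Mul(2, Add(-20, Rational(8, 11))), 24), 4) = Mul(Mul(Mul(2, Rational(-212, 11)), 24), 4) = Mul(Mul(Rational(-424, 11), 24), 4) = Mul(Rational(-10176, 11), 4) = Rational(-40704, 11)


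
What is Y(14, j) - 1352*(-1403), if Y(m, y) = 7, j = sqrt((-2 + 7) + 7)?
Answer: 1896863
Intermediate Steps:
j = 2*sqrt(3) (j = sqrt(5 + 7) = sqrt(12) = 2*sqrt(3) ≈ 3.4641)
Y(14, j) - 1352*(-1403) = 7 - 1352*(-1403) = 7 + 1896856 = 1896863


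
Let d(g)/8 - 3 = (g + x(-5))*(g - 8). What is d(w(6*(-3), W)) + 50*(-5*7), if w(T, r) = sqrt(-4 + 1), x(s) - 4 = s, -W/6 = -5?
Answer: -1686 - 72*I*sqrt(3) ≈ -1686.0 - 124.71*I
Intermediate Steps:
W = 30 (W = -6*(-5) = 30)
x(s) = 4 + s
w(T, r) = I*sqrt(3) (w(T, r) = sqrt(-3) = I*sqrt(3))
d(g) = 24 + 8*(-1 + g)*(-8 + g) (d(g) = 24 + 8*((g + (4 - 5))*(g - 8)) = 24 + 8*((g - 1)*(-8 + g)) = 24 + 8*((-1 + g)*(-8 + g)) = 24 + 8*(-1 + g)*(-8 + g))
d(w(6*(-3), W)) + 50*(-5*7) = (88 - 72*I*sqrt(3) + 8*(I*sqrt(3))**2) + 50*(-5*7) = (88 - 72*I*sqrt(3) + 8*(-3)) + 50*(-35) = (88 - 72*I*sqrt(3) - 24) - 1750 = (64 - 72*I*sqrt(3)) - 1750 = -1686 - 72*I*sqrt(3)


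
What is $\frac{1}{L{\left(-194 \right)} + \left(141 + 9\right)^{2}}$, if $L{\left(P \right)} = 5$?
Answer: $\frac{1}{22505} \approx 4.4435 \cdot 10^{-5}$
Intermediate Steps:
$\frac{1}{L{\left(-194 \right)} + \left(141 + 9\right)^{2}} = \frac{1}{5 + \left(141 + 9\right)^{2}} = \frac{1}{5 + 150^{2}} = \frac{1}{5 + 22500} = \frac{1}{22505}$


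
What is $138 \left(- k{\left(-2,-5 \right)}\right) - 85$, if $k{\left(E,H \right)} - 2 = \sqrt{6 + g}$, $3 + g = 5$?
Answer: $-361 - 276 \sqrt{2} \approx -751.32$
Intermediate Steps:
$g = 2$ ($g = -3 + 5 = 2$)
$k{\left(E,H \right)} = 2 + 2 \sqrt{2}$ ($k{\left(E,H \right)} = 2 + \sqrt{6 + 2} = 2 + \sqrt{8} = 2 + 2 \sqrt{2}$)
$138 \left(- k{\left(-2,-5 \right)}\right) - 85 = 138 \left(- (2 + 2 \sqrt{2})\right) - 85 = 138 \left(-2 - 2 \sqrt{2}\right) - 85 = \left(-276 - 276 \sqrt{2}\right) - 85 = -361 - 276 \sqrt{2}$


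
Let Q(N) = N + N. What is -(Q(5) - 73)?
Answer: 63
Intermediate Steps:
Q(N) = 2*N
-(Q(5) - 73) = -(2*5 - 73) = -(10 - 73) = -1*(-63) = 63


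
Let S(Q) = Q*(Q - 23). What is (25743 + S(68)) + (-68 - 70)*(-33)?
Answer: 33357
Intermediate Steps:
S(Q) = Q*(-23 + Q)
(25743 + S(68)) + (-68 - 70)*(-33) = (25743 + 68*(-23 + 68)) + (-68 - 70)*(-33) = (25743 + 68*45) - 138*(-33) = (25743 + 3060) + 4554 = 28803 + 4554 = 33357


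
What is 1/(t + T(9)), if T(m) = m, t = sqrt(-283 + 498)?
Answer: -9/134 + sqrt(215)/134 ≈ 0.042260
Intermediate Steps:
t = sqrt(215) ≈ 14.663
1/(t + T(9)) = 1/(sqrt(215) + 9) = 1/(9 + sqrt(215))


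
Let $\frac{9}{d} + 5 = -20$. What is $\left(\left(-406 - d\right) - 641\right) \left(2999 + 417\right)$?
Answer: $- \frac{89383056}{25} \approx -3.5753 \cdot 10^{6}$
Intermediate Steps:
$d = - \frac{9}{25}$ ($d = \frac{9}{-5 - 20} = \frac{9}{-25} = 9 \left(- \frac{1}{25}\right) = - \frac{9}{25} \approx -0.36$)
$\left(\left(-406 - d\right) - 641\right) \left(2999 + 417\right) = \left(\left(-406 - - \frac{9}{25}\right) - 641\right) \left(2999 + 417\right) = \left(\left(-406 + \frac{9}{25}\right) - 641\right) 3416 = \left(- \frac{10141}{25} - 641\right) 3416 = \left(- \frac{26166}{25}\right) 3416 = - \frac{89383056}{25}$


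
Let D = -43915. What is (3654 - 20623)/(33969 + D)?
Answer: 16969/9946 ≈ 1.7061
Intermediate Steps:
(3654 - 20623)/(33969 + D) = (3654 - 20623)/(33969 - 43915) = -16969/(-9946) = -16969*(-1/9946) = 16969/9946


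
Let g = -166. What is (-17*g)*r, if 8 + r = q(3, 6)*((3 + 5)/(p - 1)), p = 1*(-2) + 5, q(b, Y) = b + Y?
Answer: 79016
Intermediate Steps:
q(b, Y) = Y + b
p = 3 (p = -2 + 5 = 3)
r = 28 (r = -8 + (6 + 3)*((3 + 5)/(3 - 1)) = -8 + 9*(8/2) = -8 + 9*(8*(1/2)) = -8 + 9*4 = -8 + 36 = 28)
(-17*g)*r = -17*(-166)*28 = 2822*28 = 79016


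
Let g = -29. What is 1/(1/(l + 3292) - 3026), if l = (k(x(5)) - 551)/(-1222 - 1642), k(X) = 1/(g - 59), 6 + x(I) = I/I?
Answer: -829737833/2510786430626 ≈ -0.00033047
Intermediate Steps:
x(I) = -5 (x(I) = -6 + I/I = -6 + 1 = -5)
k(X) = -1/88 (k(X) = 1/(-29 - 59) = 1/(-88) = -1/88)
l = 48489/252032 (l = (-1/88 - 551)/(-1222 - 1642) = -48489/88/(-2864) = -48489/88*(-1/2864) = 48489/252032 ≈ 0.19239)
1/(1/(l + 3292) - 3026) = 1/(1/(48489/252032 + 3292) - 3026) = 1/(1/(829737833/252032) - 3026) = 1/(252032/829737833 - 3026) = 1/(-2510786430626/829737833) = -829737833/2510786430626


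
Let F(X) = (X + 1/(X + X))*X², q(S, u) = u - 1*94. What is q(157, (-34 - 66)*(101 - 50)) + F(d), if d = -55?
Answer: -343193/2 ≈ -1.7160e+5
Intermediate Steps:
q(S, u) = -94 + u (q(S, u) = u - 94 = -94 + u)
F(X) = X²*(X + 1/(2*X)) (F(X) = (X + 1/(2*X))*X² = X²*(X + 1/(2*X)))
q(157, (-34 - 66)*(101 - 50)) + F(d) = (-94 + (-34 - 66)*(101 - 50)) + ((-55)³ + (½)*(-55)) = (-94 - 100*51) + (-166375 - 55/2) = (-94 - 5100) - 332805/2 = -5194 - 332805/2 = -343193/2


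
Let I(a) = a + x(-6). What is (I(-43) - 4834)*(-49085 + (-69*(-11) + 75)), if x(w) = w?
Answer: 235609633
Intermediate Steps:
I(a) = -6 + a (I(a) = a - 6 = -6 + a)
(I(-43) - 4834)*(-49085 + (-69*(-11) + 75)) = ((-6 - 43) - 4834)*(-49085 + (-69*(-11) + 75)) = (-49 - 4834)*(-49085 + (759 + 75)) = -4883*(-49085 + 834) = -4883*(-48251) = 235609633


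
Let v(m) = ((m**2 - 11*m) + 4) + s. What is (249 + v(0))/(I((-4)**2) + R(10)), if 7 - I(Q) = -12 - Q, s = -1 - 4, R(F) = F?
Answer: 248/45 ≈ 5.5111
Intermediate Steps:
s = -5
I(Q) = 19 + Q (I(Q) = 7 - (-12 - Q) = 7 + (12 + Q) = 19 + Q)
v(m) = -1 + m**2 - 11*m (v(m) = ((m**2 - 11*m) + 4) - 5 = (4 + m**2 - 11*m) - 5 = -1 + m**2 - 11*m)
(249 + v(0))/(I((-4)**2) + R(10)) = (249 + (-1 + 0**2 - 11*0))/((19 + (-4)**2) + 10) = (249 + (-1 + 0 + 0))/((19 + 16) + 10) = (249 - 1)/(35 + 10) = 248/45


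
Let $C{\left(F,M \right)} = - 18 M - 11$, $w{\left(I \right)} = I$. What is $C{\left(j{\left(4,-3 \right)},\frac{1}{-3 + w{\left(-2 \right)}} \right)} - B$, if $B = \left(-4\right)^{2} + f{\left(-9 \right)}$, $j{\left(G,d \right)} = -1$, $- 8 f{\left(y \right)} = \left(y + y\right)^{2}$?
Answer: $\frac{171}{10} \approx 17.1$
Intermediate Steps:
$f{\left(y \right)} = - \frac{y^{2}}{2}$ ($f{\left(y \right)} = - \frac{\left(y + y\right)^{2}}{8} = - \frac{\left(2 y\right)^{2}}{8} = - \frac{4 y^{2}}{8} = - \frac{y^{2}}{2}$)
$C{\left(F,M \right)} = -11 - 18 M$
$B = - \frac{49}{2}$ ($B = \left(-4\right)^{2} - \frac{\left(-9\right)^{2}}{2} = 16 - \frac{81}{2} = - \frac{49}{2} \approx -24.5$)
$C{\left(j{\left(4,-3 \right)},\frac{1}{-3 + w{\left(-2 \right)}} \right)} - B = \left(-11 - \frac{18}{-3 - 2}\right) - - \frac{49}{2} = \left(-11 - \frac{18}{-5}\right) + \frac{49}{2} = \left(-11 - - \frac{18}{5}\right) + \frac{49}{2} = \left(-11 + \frac{18}{5}\right) + \frac{49}{2} = - \frac{37}{5} + \frac{49}{2} = \frac{171}{10}$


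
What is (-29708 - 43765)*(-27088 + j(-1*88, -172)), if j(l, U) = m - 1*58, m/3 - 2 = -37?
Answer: 2002212723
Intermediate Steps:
m = -105 (m = 6 + 3*(-37) = 6 - 111 = -105)
j(l, U) = -163 (j(l, U) = -105 - 1*58 = -105 - 58 = -163)
(-29708 - 43765)*(-27088 + j(-1*88, -172)) = (-29708 - 43765)*(-27088 - 163) = -73473*(-27251) = 2002212723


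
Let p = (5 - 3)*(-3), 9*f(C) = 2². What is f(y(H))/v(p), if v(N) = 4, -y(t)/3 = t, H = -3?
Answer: ⅑ ≈ 0.11111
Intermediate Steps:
y(t) = -3*t
f(C) = 4/9 (f(C) = (⅑)*2² = (⅑)*4 = 4/9)
p = -6 (p = 2*(-3) = -6)
f(y(H))/v(p) = (4/9)/4 = (4/9)*(¼) = ⅑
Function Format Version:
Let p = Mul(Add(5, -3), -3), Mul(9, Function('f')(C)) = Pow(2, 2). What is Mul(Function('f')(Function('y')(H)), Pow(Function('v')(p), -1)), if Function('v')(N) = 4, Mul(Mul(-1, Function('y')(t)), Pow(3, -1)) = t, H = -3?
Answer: Rational(1, 9) ≈ 0.11111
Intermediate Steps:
Function('y')(t) = Mul(-3, t)
Function('f')(C) = Rational(4, 9) (Function('f')(C) = Mul(Rational(1, 9), Pow(2, 2)) = Mul(Rational(1, 9), 4) = Rational(4, 9))
p = -6 (p = Mul(2, -3) = -6)
Mul(Function('f')(Function('y')(H)), Pow(Function('v')(p), -1)) = Mul(Rational(4, 9), Pow(4, -1)) = Mul(Rational(4, 9), Rational(1, 4)) = Rational(1, 9)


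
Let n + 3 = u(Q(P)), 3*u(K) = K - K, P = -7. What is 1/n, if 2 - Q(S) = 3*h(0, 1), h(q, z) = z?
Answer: -1/3 ≈ -0.33333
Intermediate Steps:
Q(S) = -1 (Q(S) = 2 - 3 = -1)
u(K) = 0 (u(K) = (K - K)/3 = (1/3)*0 = 0)
n = -3 (n = -3 + 0 = -3)
1/n = 1/(-3) = -1/3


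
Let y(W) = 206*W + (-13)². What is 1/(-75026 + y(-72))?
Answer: -1/89689 ≈ -1.1150e-5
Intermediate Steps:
y(W) = 169 + 206*W (y(W) = 206*W + 169 = 169 + 206*W)
1/(-75026 + y(-72)) = 1/(-75026 + (169 + 206*(-72))) = 1/(-75026 + (169 - 14832)) = 1/(-75026 - 14663) = 1/(-89689) = -1/89689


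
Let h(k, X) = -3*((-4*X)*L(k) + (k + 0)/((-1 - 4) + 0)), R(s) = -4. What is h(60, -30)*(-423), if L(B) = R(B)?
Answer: -624348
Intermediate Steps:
L(B) = -4
h(k, X) = -48*X + 3*k/5 (h(k, X) = -3*(-4*X*(-4) + (k + 0)/((-1 - 4) + 0)) = -3*(16*X + k/(-5 + 0)) = -3*(16*X + k/(-5)) = -3*(16*X + k*(-⅕)) = -3*(16*X - k/5) = -48*X + 3*k/5)
h(60, -30)*(-423) = (-48*(-30) + (⅗)*60)*(-423) = (1440 + 36)*(-423) = 1476*(-423) = -624348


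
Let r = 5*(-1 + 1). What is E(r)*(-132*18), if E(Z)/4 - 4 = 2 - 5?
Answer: -9504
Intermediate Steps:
r = 0 (r = 5*0 = 0)
E(Z) = 4 (E(Z) = 16 + 4*(2 - 5) = 16 + 4*(-3) = 16 - 12 = 4)
E(r)*(-132*18) = 4*(-132*18) = 4*(-33*72) = 4*(-2376) = -9504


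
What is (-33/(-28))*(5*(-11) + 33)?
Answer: -363/14 ≈ -25.929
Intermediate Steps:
(-33/(-28))*(5*(-11) + 33) = (-33*(-1/28))*(-55 + 33) = (33/28)*(-22) = -363/14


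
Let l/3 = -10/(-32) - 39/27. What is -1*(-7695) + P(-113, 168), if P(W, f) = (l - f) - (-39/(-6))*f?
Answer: 308717/48 ≈ 6431.6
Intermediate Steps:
l = -163/48 (l = 3*(-10/(-32) - 39/27) = 3*(-10*(-1/32) - 39*1/27) = 3*(5/16 - 13/9) = 3*(-163/144) = -163/48 ≈ -3.3958)
P(W, f) = -163/48 - 15*f/2 (P(W, f) = (-163/48 - f) - (-39/(-6))*f = (-163/48 - f) - (-39*(-1/6))*f = (-163/48 - f) - 13*f/2 = -163/48 - 15*f/2)
-1*(-7695) + P(-113, 168) = -1*(-7695) + (-163/48 - 15/2*168) = 7695 + (-163/48 - 1260) = 7695 - 60643/48 = 308717/48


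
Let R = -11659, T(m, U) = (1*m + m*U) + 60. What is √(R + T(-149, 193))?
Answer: I*√40505 ≈ 201.26*I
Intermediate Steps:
T(m, U) = 60 + m + U*m (T(m, U) = (m + U*m) + 60 = 60 + m + U*m)
√(R + T(-149, 193)) = √(-11659 + (60 - 149 + 193*(-149))) = √(-11659 + (60 - 149 - 28757)) = √(-11659 - 28846) = √(-40505) = I*√40505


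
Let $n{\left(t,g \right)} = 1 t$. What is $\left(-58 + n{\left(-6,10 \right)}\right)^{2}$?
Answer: $4096$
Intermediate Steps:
$n{\left(t,g \right)} = t$
$\left(-58 + n{\left(-6,10 \right)}\right)^{2} = \left(-58 - 6\right)^{2} = \left(-64\right)^{2} = 4096$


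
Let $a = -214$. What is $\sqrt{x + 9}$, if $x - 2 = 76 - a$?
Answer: $\sqrt{301} \approx 17.349$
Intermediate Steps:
$x = 292$ ($x = 2 + \left(76 - -214\right) = 2 + \left(76 + 214\right) = 2 + 290 = 292$)
$\sqrt{x + 9} = \sqrt{292 + 9} = \sqrt{301}$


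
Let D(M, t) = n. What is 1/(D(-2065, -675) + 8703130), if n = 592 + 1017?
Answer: 1/8704739 ≈ 1.1488e-7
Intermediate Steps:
n = 1609
D(M, t) = 1609
1/(D(-2065, -675) + 8703130) = 1/(1609 + 8703130) = 1/8704739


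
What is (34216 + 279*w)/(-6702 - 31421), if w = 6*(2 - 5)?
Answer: -29194/38123 ≈ -0.76578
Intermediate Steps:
w = -18 (w = 6*(-3) = -18)
(34216 + 279*w)/(-6702 - 31421) = (34216 + 279*(-18))/(-6702 - 31421) = (34216 - 5022)/(-38123) = 29194*(-1/38123) = -29194/38123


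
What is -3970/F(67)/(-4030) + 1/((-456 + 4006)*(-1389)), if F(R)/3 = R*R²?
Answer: 177107187/199222689294850 ≈ 8.8899e-7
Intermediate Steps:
F(R) = 3*R³ (F(R) = 3*(R*R²) = 3*R³)
-3970/F(67)/(-4030) + 1/((-456 + 4006)*(-1389)) = -3970/(3*67³)/(-4030) + 1/((-456 + 4006)*(-1389)) = -3970/(3*300763)*(-1/4030) - 1/1389/3550 = -3970/902289*(-1/4030) + (1/3550)*(-1/1389) = -3970*1/902289*(-1/4030) - 1/4930950 = -3970/902289*(-1/4030) - 1/4930950 = 397/363622467 - 1/4930950 = 177107187/199222689294850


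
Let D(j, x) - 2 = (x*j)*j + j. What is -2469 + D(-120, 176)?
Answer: 2531813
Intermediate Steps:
D(j, x) = 2 + j + x*j² (D(j, x) = 2 + ((x*j)*j + j) = 2 + ((j*x)*j + j) = 2 + (x*j² + j) = 2 + (j + x*j²) = 2 + j + x*j²)
-2469 + D(-120, 176) = -2469 + (2 - 120 + 176*(-120)²) = -2469 + (2 - 120 + 176*14400) = -2469 + (2 - 120 + 2534400) = -2469 + 2534282 = 2531813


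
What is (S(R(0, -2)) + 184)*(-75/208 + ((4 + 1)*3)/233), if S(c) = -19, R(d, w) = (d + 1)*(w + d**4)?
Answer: -2368575/48464 ≈ -48.873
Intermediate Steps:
R(d, w) = (1 + d)*(w + d**4)
(S(R(0, -2)) + 184)*(-75/208 + ((4 + 1)*3)/233) = (-19 + 184)*(-75/208 + ((4 + 1)*3)/233) = 165*(-75*1/208 + (5*3)*(1/233)) = 165*(-75/208 + 15*(1/233)) = 165*(-75/208 + 15/233) = 165*(-14355/48464) = -2368575/48464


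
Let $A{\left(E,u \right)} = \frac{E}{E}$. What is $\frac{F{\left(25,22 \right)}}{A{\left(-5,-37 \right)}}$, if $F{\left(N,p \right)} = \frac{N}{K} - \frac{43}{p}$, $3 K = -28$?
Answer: $- \frac{1427}{308} \approx -4.6331$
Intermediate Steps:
$K = - \frac{28}{3}$ ($K = \frac{1}{3} \left(-28\right) = - \frac{28}{3} \approx -9.3333$)
$F{\left(N,p \right)} = - \frac{43}{p} - \frac{3 N}{28}$ ($F{\left(N,p \right)} = \frac{N}{- \frac{28}{3}} - \frac{43}{p} = N \left(- \frac{3}{28}\right) - \frac{43}{p} = - \frac{3 N}{28} - \frac{43}{p} = - \frac{43}{p} - \frac{3 N}{28}$)
$A{\left(E,u \right)} = 1$
$\frac{F{\left(25,22 \right)}}{A{\left(-5,-37 \right)}} = \frac{- \frac{43}{22} - \frac{75}{28}}{1} = \left(\left(-43\right) \frac{1}{22} - \frac{75}{28}\right) 1 = \left(- \frac{43}{22} - \frac{75}{28}\right) 1 = \left(- \frac{1427}{308}\right) 1 = - \frac{1427}{308}$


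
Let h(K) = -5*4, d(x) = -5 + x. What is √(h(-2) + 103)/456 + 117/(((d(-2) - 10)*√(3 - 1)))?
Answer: -117*√2/34 + √83/456 ≈ -4.8466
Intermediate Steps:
h(K) = -20
√(h(-2) + 103)/456 + 117/(((d(-2) - 10)*√(3 - 1))) = √(-20 + 103)/456 + 117/((((-5 - 2) - 10)*√(3 - 1))) = √83*(1/456) + 117/(((-7 - 10)*√2)) = √83/456 + 117/((-17*√2)) = √83/456 + 117*(-√2/34) = √83/456 - 117*√2/34 = -117*√2/34 + √83/456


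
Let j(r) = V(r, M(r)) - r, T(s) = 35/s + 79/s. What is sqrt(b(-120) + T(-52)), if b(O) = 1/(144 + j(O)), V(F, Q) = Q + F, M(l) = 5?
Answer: I*sqrt(32801158)/3874 ≈ 1.4784*I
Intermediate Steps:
T(s) = 114/s
V(F, Q) = F + Q
j(r) = 5 (j(r) = (r + 5) - r = (5 + r) - r = 5)
b(O) = 1/149 (b(O) = 1/(144 + 5) = 1/149)
sqrt(b(-120) + T(-52)) = sqrt(1/149 + 114/(-52)) = sqrt(1/149 + 114*(-1/52)) = sqrt(1/149 - 57/26) = sqrt(-8467/3874) = I*sqrt(32801158)/3874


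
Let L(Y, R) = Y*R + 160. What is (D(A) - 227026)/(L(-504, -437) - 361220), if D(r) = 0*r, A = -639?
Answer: 113513/70406 ≈ 1.6123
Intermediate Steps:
L(Y, R) = 160 + R*Y (L(Y, R) = R*Y + 160 = 160 + R*Y)
D(r) = 0
(D(A) - 227026)/(L(-504, -437) - 361220) = (0 - 227026)/((160 - 437*(-504)) - 361220) = -227026/((160 + 220248) - 361220) = -227026/(220408 - 361220) = -227026/(-140812) = -227026*(-1/140812) = 113513/70406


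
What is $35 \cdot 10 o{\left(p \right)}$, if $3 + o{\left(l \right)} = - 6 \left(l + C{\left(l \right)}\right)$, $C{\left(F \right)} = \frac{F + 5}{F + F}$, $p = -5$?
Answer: $9450$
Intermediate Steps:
$C{\left(F \right)} = \frac{5 + F}{2 F}$
$o{\left(l \right)} = -3 - 6 l - \frac{3 \left(5 + l\right)}{l}$ ($o{\left(l \right)} = -3 - 6 \left(l + \frac{5 + l}{2 l}\right) = -3 - \left(6 l + \frac{3 \left(5 + l\right)}{l}\right) = -3 - 6 l - \frac{3 \left(5 + l\right)}{l}$)
$35 \cdot 10 o{\left(p \right)} = 35 \cdot 10 \left(-6 - \frac{15}{-5} - -30\right) = 350 \left(-6 - -3 + 30\right) = 350 \left(-6 + 3 + 30\right) = 350 \cdot 27 = 9450$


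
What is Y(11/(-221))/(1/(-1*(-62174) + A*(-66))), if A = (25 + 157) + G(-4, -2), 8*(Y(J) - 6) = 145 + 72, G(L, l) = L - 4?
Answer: 6716425/4 ≈ 1.6791e+6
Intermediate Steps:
G(L, l) = -4 + L
Y(J) = 265/8 (Y(J) = 6 + (145 + 72)/8 = 6 + (⅛)*217 = 6 + 217/8 = 265/8)
A = 174 (A = (25 + 157) + (-4 - 4) = 182 - 8 = 174)
Y(11/(-221))/(1/(-1*(-62174) + A*(-66))) = 265/(8*(1/(-1*(-62174) + 174*(-66)))) = 265/(8*(1/(62174 - 11484))) = 265/(8*(1/50690)) = (265/8)*50690 = 6716425/4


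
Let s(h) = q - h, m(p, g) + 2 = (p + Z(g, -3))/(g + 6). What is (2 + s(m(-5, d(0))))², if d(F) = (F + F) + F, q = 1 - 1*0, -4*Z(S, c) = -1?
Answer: 19321/576 ≈ 33.543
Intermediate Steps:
Z(S, c) = ¼ (Z(S, c) = -¼*(-1) = ¼)
q = 1 (q = 1 + 0 = 1)
d(F) = 3*F (d(F) = 2*F + F = 3*F)
m(p, g) = -2 + (¼ + p)/(6 + g) (m(p, g) = -2 + (p + ¼)/(g + 6) = -2 + (¼ + p)/(6 + g))
s(h) = 1 - h
(2 + s(m(-5, d(0))))² = (2 + (1 - (-47/4 - 5 - 6*0)/(6 + 3*0)))² = (2 + (1 - (-47/4 - 5 - 2*0)/(6 + 0)))² = (2 + (1 - (-47/4 - 5 + 0)/6))² = (2 + (1 - (-67)/(6*4)))² = (2 + (1 - 1*(-67/24)))² = (2 + (1 + 67/24))² = (2 + 91/24)² = (139/24)² = 19321/576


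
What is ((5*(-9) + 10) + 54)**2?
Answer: 361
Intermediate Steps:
((5*(-9) + 10) + 54)**2 = ((-45 + 10) + 54)**2 = (-35 + 54)**2 = 19**2 = 361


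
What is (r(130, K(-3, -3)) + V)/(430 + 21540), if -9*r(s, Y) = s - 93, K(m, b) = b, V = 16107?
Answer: 72463/98865 ≈ 0.73295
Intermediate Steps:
r(s, Y) = 31/3 - s/9 (r(s, Y) = -(s - 93)/9 = -(-93 + s)/9 = 31/3 - s/9)
(r(130, K(-3, -3)) + V)/(430 + 21540) = ((31/3 - ⅑*130) + 16107)/(430 + 21540) = ((31/3 - 130/9) + 16107)/21970 = (-37/9 + 16107)*(1/21970) = (144926/9)*(1/21970) = 72463/98865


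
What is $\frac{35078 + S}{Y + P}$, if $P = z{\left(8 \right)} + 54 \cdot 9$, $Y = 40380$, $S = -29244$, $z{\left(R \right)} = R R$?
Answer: $\frac{2917}{20465} \approx 0.14254$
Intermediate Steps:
$z{\left(R \right)} = R^{2}$
$P = 550$ ($P = 8^{2} + 54 \cdot 9 = 64 + 486 = 550$)
$\frac{35078 + S}{Y + P} = \frac{35078 - 29244}{40380 + 550} = \frac{5834}{40930} = 5834 \cdot \frac{1}{40930} = \frac{2917}{20465}$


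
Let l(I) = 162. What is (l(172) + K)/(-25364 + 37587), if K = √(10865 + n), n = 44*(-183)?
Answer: 162/12223 + √2813/12223 ≈ 0.017593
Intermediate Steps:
n = -8052
K = √2813 (K = √(10865 - 8052) = √2813 ≈ 53.038)
(l(172) + K)/(-25364 + 37587) = (162 + √2813)/(-25364 + 37587) = (162 + √2813)/12223 = (162 + √2813)*(1/12223) = 162/12223 + √2813/12223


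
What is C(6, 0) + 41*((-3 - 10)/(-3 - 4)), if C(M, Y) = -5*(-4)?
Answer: 673/7 ≈ 96.143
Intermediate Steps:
C(M, Y) = 20
C(6, 0) + 41*((-3 - 10)/(-3 - 4)) = 20 + 41*((-3 - 10)/(-3 - 4)) = 20 + 41*(-13/(-7)) = 20 + 41*(-13*(-⅐)) = 20 + 41*(13/7) = 20 + 533/7 = 673/7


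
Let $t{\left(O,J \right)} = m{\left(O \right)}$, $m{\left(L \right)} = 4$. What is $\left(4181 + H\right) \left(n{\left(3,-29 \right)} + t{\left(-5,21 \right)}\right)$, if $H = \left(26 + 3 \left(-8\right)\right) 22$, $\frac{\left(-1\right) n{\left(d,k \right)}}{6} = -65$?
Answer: $1664650$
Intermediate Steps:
$t{\left(O,J \right)} = 4$
$n{\left(d,k \right)} = 390$ ($n{\left(d,k \right)} = \left(-6\right) \left(-65\right) = 390$)
$H = 44$ ($H = \left(26 - 24\right) 22 = 2 \cdot 22 = 44$)
$\left(4181 + H\right) \left(n{\left(3,-29 \right)} + t{\left(-5,21 \right)}\right) = \left(4181 + 44\right) \left(390 + 4\right) = 4225 \cdot 394 = 1664650$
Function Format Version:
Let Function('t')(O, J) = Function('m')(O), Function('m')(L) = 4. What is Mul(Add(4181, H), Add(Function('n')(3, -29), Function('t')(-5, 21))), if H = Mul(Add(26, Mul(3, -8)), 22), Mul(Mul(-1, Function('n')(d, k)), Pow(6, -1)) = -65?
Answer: 1664650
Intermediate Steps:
Function('t')(O, J) = 4
Function('n')(d, k) = 390 (Function('n')(d, k) = Mul(-6, -65) = 390)
H = 44 (H = Mul(Add(26, -24), 22) = Mul(2, 22) = 44)
Mul(Add(4181, H), Add(Function('n')(3, -29), Function('t')(-5, 21))) = Mul(Add(4181, 44), Add(390, 4)) = Mul(4225, 394) = 1664650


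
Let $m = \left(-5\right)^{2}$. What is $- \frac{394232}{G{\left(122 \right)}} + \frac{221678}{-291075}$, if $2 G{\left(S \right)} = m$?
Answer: $- \frac{1836061606}{58215} \approx -31539.0$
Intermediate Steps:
$m = 25$
$G{\left(S \right)} = \frac{25}{2}$ ($G{\left(S \right)} = \frac{1}{2} \cdot 25 = \frac{25}{2}$)
$- \frac{394232}{G{\left(122 \right)}} + \frac{221678}{-291075} = - \frac{394232}{\frac{25}{2}} + \frac{221678}{-291075} = \left(-394232\right) \frac{2}{25} + 221678 \left(- \frac{1}{291075}\right) = - \frac{788464}{25} - \frac{221678}{291075} = - \frac{1836061606}{58215}$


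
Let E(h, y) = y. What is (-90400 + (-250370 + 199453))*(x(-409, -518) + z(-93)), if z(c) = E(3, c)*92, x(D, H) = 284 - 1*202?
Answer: 1197520258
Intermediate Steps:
x(D, H) = 82 (x(D, H) = 284 - 202 = 82)
z(c) = 92*c (z(c) = c*92 = 92*c)
(-90400 + (-250370 + 199453))*(x(-409, -518) + z(-93)) = (-90400 + (-250370 + 199453))*(82 + 92*(-93)) = (-90400 - 50917)*(82 - 8556) = -141317*(-8474) = 1197520258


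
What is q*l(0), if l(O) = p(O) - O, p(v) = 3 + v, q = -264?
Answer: -792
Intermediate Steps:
l(O) = 3 (l(O) = (3 + O) - O = 3)
q*l(0) = -264*3 = -792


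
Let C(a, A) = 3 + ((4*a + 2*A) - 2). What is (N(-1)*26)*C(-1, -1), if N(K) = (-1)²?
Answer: -130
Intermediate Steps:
N(K) = 1
C(a, A) = 1 + 2*A + 4*a (C(a, A) = 3 + ((2*A + 4*a) - 2) = 3 + (-2 + 2*A + 4*a) = 1 + 2*A + 4*a)
(N(-1)*26)*C(-1, -1) = (1*26)*(1 + 2*(-1) + 4*(-1)) = 26*(1 - 2 - 4) = 26*(-5) = -130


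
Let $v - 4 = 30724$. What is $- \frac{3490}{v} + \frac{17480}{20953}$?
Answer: $\frac{10086945}{13996604} \approx 0.72067$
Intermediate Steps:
$v = 30728$ ($v = 4 + 30724 = 30728$)
$- \frac{3490}{v} + \frac{17480}{20953} = - \frac{3490}{30728} + \frac{17480}{20953} = \left(-3490\right) \frac{1}{30728} + 17480 \cdot \frac{1}{20953} = - \frac{1745}{15364} + \frac{760}{911} = \frac{10086945}{13996604}$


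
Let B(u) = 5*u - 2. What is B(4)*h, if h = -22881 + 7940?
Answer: -268938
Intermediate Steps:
h = -14941
B(u) = -2 + 5*u
B(4)*h = (-2 + 5*4)*(-14941) = (-2 + 20)*(-14941) = 18*(-14941) = -268938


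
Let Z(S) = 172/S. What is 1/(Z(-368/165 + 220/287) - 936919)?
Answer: -403/377625712 ≈ -1.0672e-6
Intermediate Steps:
1/(Z(-368/165 + 220/287) - 936919) = 1/(172/(-368/165 + 220/287) - 936919) = 1/(172/(-69316/47355) - 936919) = 1/(172*(-47355/69316) - 936919) = 1/(-47355/403 - 936919) = 1/(-377625712/403) = -403/377625712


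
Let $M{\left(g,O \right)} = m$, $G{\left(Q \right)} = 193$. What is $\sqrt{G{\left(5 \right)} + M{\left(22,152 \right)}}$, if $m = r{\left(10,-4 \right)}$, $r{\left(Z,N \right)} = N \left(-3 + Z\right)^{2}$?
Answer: $i \sqrt{3} \approx 1.732 i$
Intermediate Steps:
$m = -196$ ($m = - 4 \left(-3 + 10\right)^{2} = - 4 \cdot 7^{2} = \left(-4\right) 49 = -196$)
$M{\left(g,O \right)} = -196$
$\sqrt{G{\left(5 \right)} + M{\left(22,152 \right)}} = \sqrt{193 - 196} = \sqrt{-3} = i \sqrt{3}$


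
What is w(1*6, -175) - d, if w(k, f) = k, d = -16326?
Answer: 16332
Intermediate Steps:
w(1*6, -175) - d = 1*6 - 1*(-16326) = 6 + 16326 = 16332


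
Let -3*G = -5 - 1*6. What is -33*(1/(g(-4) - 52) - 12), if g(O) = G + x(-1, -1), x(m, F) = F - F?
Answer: 57519/145 ≈ 396.68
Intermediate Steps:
x(m, F) = 0
G = 11/3 (G = -(-5 - 1*6)/3 = -(-5 - 6)/3 = -1/3*(-11) = 11/3 ≈ 3.6667)
g(O) = 11/3 (g(O) = 11/3 + 0 = 11/3)
-33*(1/(g(-4) - 52) - 12) = -33*(1/(11/3 - 52) - 12) = -33*(1/(-145/3) - 12) = -33*(-3/145 - 12) = -33*(-1743/145) = 57519/145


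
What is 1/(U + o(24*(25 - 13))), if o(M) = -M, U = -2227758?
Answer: -1/2228046 ≈ -4.4882e-7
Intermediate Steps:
1/(U + o(24*(25 - 13))) = 1/(-2227758 - 24*(25 - 13)) = 1/(-2227758 - 24*12) = 1/(-2227758 - 1*288) = 1/(-2227758 - 288) = 1/(-2228046) = -1/2228046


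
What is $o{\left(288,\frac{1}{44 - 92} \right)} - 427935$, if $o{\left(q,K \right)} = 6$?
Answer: $-427929$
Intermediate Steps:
$o{\left(288,\frac{1}{44 - 92} \right)} - 427935 = 6 - 427935 = -427929$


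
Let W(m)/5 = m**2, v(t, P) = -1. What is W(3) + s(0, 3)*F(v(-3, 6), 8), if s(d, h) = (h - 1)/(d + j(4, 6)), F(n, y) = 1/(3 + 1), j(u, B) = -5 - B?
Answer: 989/22 ≈ 44.955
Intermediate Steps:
F(n, y) = 1/4
s(d, h) = (-1 + h)/(-11 + d) (s(d, h) = (h - 1)/(d + (-5 - 1*6)) = (-1 + h)/(d + (-5 - 6)) = (-1 + h)/(d - 11) = (-1 + h)/(-11 + d))
W(m) = 5*m**2
W(3) + s(0, 3)*F(v(-3, 6), 8) = 5*3**2 + ((-1 + 3)/(-11 + 0))*(1/4) = 5*9 + (2/(-11))*(1/4) = 45 - 1/11*2*(1/4) = 45 - 2/11*1/4 = 45 - 1/22 = 989/22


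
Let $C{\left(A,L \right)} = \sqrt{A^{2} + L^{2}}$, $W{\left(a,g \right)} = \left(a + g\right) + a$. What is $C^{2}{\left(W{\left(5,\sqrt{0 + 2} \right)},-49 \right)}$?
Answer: $2503 + 20 \sqrt{2} \approx 2531.3$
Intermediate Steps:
$W{\left(a,g \right)} = g + 2 a$
$C^{2}{\left(W{\left(5,\sqrt{0 + 2} \right)},-49 \right)} = \left(\sqrt{\left(\sqrt{0 + 2} + 2 \cdot 5\right)^{2} + \left(-49\right)^{2}}\right)^{2} = \left(\sqrt{\left(\sqrt{2} + 10\right)^{2} + 2401}\right)^{2} = \left(\sqrt{\left(10 + \sqrt{2}\right)^{2} + 2401}\right)^{2} = \left(\sqrt{2401 + \left(10 + \sqrt{2}\right)^{2}}\right)^{2} = 2401 + \left(10 + \sqrt{2}\right)^{2}$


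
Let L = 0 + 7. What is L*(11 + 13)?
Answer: 168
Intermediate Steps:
L = 7
L*(11 + 13) = 7*(11 + 13) = 7*24 = 168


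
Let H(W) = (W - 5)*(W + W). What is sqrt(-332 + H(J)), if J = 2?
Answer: 2*I*sqrt(86) ≈ 18.547*I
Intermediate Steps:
H(W) = 2*W*(-5 + W) (H(W) = (-5 + W)*(2*W) = 2*W*(-5 + W))
sqrt(-332 + H(J)) = sqrt(-332 + 2*2*(-5 + 2)) = sqrt(-332 + 2*2*(-3)) = sqrt(-332 - 12) = sqrt(-344) = 2*I*sqrt(86)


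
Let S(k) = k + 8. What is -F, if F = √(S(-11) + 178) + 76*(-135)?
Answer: 10260 - 5*√7 ≈ 10247.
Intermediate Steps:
S(k) = 8 + k
F = -10260 + 5*√7 (F = √((8 - 11) + 178) + 76*(-135) = √(-3 + 178) - 10260 = √175 - 10260 = 5*√7 - 10260 = -10260 + 5*√7 ≈ -10247.)
-F = -(-10260 + 5*√7) = 10260 - 5*√7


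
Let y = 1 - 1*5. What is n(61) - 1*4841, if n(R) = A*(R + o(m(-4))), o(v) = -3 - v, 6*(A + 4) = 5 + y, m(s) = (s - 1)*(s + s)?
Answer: -4910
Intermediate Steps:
y = -4 (y = 1 - 5 = -4)
m(s) = 2*s*(-1 + s) (m(s) = (-1 + s)*(2*s) = 2*s*(-1 + s))
A = -23/6 (A = -4 + (5 - 4)/6 = -4 + (1/6)*1 = -4 + 1/6 = -23/6 ≈ -3.8333)
n(R) = 989/6 - 23*R/6 (n(R) = -23*(R + (-3 - 2*(-4)*(-1 - 4)))/6 = -23*(R + (-3 - 2*(-4)*(-5)))/6 = -23*(R + (-3 - 1*40))/6 = -23*(R + (-3 - 40))/6 = -23*(R - 43)/6 = -23*(-43 + R)/6 = 989/6 - 23*R/6)
n(61) - 1*4841 = (989/6 - 23/6*61) - 1*4841 = (989/6 - 1403/6) - 4841 = -69 - 4841 = -4910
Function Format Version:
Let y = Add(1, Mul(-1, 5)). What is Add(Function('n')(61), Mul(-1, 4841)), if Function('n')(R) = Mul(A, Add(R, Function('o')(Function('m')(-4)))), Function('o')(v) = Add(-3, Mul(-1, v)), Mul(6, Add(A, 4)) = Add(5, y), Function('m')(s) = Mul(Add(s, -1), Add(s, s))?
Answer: -4910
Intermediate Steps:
y = -4 (y = Add(1, -5) = -4)
Function('m')(s) = Mul(2, s, Add(-1, s)) (Function('m')(s) = Mul(Add(-1, s), Mul(2, s)) = Mul(2, s, Add(-1, s)))
A = Rational(-23, 6) (A = Add(-4, Mul(Rational(1, 6), Add(5, -4))) = Add(-4, Mul(Rational(1, 6), 1)) = Add(-4, Rational(1, 6)) = Rational(-23, 6) ≈ -3.8333)
Function('n')(R) = Add(Rational(989, 6), Mul(Rational(-23, 6), R)) (Function('n')(R) = Mul(Rational(-23, 6), Add(R, Add(-3, Mul(-1, Mul(2, -4, Add(-1, -4)))))) = Mul(Rational(-23, 6), Add(R, Add(-3, Mul(-1, Mul(2, -4, -5))))) = Mul(Rational(-23, 6), Add(R, Add(-3, Mul(-1, 40)))) = Mul(Rational(-23, 6), Add(R, Add(-3, -40))) = Mul(Rational(-23, 6), Add(R, -43)) = Mul(Rational(-23, 6), Add(-43, R)) = Add(Rational(989, 6), Mul(Rational(-23, 6), R)))
Add(Function('n')(61), Mul(-1, 4841)) = Add(Add(Rational(989, 6), Mul(Rational(-23, 6), 61)), Mul(-1, 4841)) = Add(Add(Rational(989, 6), Rational(-1403, 6)), -4841) = Add(-69, -4841) = -4910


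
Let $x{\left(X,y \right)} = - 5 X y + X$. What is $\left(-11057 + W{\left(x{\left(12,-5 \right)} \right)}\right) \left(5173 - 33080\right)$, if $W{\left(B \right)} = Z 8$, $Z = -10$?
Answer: $310800259$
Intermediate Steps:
$x{\left(X,y \right)} = X - 5 X y$ ($x{\left(X,y \right)} = - 5 X y + X = X - 5 X y$)
$W{\left(B \right)} = -80$ ($W{\left(B \right)} = \left(-10\right) 8 = -80$)
$\left(-11057 + W{\left(x{\left(12,-5 \right)} \right)}\right) \left(5173 - 33080\right) = \left(-11057 - 80\right) \left(5173 - 33080\right) = \left(-11137\right) \left(-27907\right) = 310800259$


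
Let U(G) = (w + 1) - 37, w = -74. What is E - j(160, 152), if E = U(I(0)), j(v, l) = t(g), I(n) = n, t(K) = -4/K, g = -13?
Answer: -1434/13 ≈ -110.31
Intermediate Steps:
j(v, l) = 4/13 (j(v, l) = -4/(-13) = -4*(-1/13) = 4/13)
U(G) = -110 (U(G) = (-74 + 1) - 37 = -73 - 37 = -110)
E = -110
E - j(160, 152) = -110 - 1*4/13 = -110 - 4/13 = -1434/13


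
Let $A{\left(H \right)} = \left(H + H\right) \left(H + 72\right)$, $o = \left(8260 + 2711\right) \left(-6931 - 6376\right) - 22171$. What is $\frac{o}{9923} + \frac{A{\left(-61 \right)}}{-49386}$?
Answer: $- \frac{3605498968391}{245028639} \approx -14715.0$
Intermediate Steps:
$o = -146013268$ ($o = 10971 \left(-13307\right) - 22171 = -145991097 - 22171 = -146013268$)
$A{\left(H \right)} = 2 H \left(72 + H\right)$
$\frac{o}{9923} + \frac{A{\left(-61 \right)}}{-49386} = - \frac{146013268}{9923} + \frac{2 \left(-61\right) \left(72 - 61\right)}{-49386} = \left(-146013268\right) \frac{1}{9923} + 2 \left(-61\right) 11 \left(- \frac{1}{49386}\right) = - \frac{146013268}{9923} - - \frac{671}{24693} = - \frac{146013268}{9923} + \frac{671}{24693} = - \frac{3605498968391}{245028639}$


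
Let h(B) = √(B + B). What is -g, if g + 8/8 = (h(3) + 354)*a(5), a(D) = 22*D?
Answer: -38939 - 110*√6 ≈ -39208.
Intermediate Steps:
h(B) = √2*√B (h(B) = √(2*B) = √2*√B)
g = 38939 + 110*√6 (g = -1 + (√2*√3 + 354)*(22*5) = -1 + (√6 + 354)*110 = -1 + (354 + √6)*110 = -1 + (38940 + 110*√6) = 38939 + 110*√6 ≈ 39208.)
-g = -(38939 + 110*√6) = -38939 - 110*√6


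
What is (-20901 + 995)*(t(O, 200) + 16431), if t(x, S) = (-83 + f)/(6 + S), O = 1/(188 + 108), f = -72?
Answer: -33687232343/103 ≈ -3.2706e+8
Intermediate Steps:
O = 1/296 ≈ 0.0033784
t(x, S) = -155/(6 + S) (t(x, S) = (-83 - 72)/(6 + S) = -155/(6 + S))
(-20901 + 995)*(t(O, 200) + 16431) = (-20901 + 995)*(-155/(6 + 200) + 16431) = -19906*(-155/206 + 16431) = -19906*3384631/206 = -33687232343/103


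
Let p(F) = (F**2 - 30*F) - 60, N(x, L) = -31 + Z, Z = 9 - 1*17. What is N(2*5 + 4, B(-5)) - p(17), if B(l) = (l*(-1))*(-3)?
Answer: 242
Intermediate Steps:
Z = -8 (Z = 9 - 17 = -8)
B(l) = 3*l (B(l) = -l*(-3) = 3*l)
N(x, L) = -39 (N(x, L) = -31 - 8 = -39)
p(F) = -60 + F**2 - 30*F
N(2*5 + 4, B(-5)) - p(17) = -39 - (-60 + 17**2 - 30*17) = -39 - (-60 + 289 - 510) = -39 - 1*(-281) = -39 + 281 = 242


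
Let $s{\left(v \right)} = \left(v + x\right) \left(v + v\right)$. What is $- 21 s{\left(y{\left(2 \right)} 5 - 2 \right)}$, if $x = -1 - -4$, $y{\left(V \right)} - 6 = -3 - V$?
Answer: $-756$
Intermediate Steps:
$y{\left(V \right)} = 3 - V$ ($y{\left(V \right)} = 6 - \left(3 + V\right) = 3 - V$)
$x = 3$ ($x = -1 + 4 = 3$)
$s{\left(v \right)} = 2 v \left(3 + v\right)$ ($s{\left(v \right)} = \left(v + 3\right) \left(v + v\right) = \left(3 + v\right) 2 v = 2 v \left(3 + v\right)$)
$- 21 s{\left(y{\left(2 \right)} 5 - 2 \right)} = - 21 \cdot 2 \left(\left(3 - 2\right) 5 - 2\right) \left(3 - \left(2 - \left(3 - 2\right) 5\right)\right) = - 21 \cdot 2 \left(1 \cdot 5 - 2\right) \left(3 + \left(1 \cdot 5 - 2\right)\right) = - 21 \cdot 2 \left(5 - 2\right) \left(3 + \left(5 - 2\right)\right) = - 21 \cdot 2 \cdot 3 \left(3 + 3\right) = - 21 \cdot 2 \cdot 3 \cdot 6 = \left(-21\right) 36 = -756$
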